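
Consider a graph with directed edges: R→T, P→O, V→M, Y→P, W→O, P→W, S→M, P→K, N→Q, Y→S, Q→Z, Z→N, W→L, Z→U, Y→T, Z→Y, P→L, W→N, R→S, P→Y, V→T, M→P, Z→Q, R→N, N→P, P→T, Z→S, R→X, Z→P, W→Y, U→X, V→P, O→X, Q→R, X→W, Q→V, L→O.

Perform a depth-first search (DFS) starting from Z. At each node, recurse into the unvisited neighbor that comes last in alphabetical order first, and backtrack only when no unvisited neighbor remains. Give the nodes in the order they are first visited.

Z Y T S M P W O X N Q V R L K U

Visit Z
Z → Y
Y → T
Y → S
S → M
M → P
P → W
W → O
O → X
W → N
N → Q
Q → V
Q → R
W → L
P → K
Z → U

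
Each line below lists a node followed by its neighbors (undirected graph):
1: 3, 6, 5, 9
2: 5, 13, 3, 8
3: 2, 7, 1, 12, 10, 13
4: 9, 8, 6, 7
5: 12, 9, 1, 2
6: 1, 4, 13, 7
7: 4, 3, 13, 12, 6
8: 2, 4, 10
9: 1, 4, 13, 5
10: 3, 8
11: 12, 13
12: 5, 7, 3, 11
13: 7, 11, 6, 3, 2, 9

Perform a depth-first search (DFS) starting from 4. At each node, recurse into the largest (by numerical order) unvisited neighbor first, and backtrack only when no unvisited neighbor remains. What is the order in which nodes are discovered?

Visit 4
4 → 9
9 → 13
13 → 11
11 → 12
12 → 7
7 → 6
6 → 1
1 → 5
5 → 2
2 → 8
8 → 10
10 → 3

4 → 9 → 13 → 11 → 12 → 7 → 6 → 1 → 5 → 2 → 8 → 10 → 3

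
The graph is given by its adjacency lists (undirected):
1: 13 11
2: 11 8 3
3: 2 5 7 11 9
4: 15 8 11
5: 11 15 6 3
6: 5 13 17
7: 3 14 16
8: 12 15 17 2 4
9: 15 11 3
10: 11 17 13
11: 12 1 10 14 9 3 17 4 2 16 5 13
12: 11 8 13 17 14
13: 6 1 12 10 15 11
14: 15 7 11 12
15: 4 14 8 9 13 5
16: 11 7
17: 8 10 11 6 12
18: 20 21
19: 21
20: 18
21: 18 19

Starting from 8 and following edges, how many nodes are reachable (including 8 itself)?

17

BFS from 8 visits: 8, 12, 15, 17, 2, 4, 11, 13, 14, 9, 5, 10, 6, 3, 1, 16, 7
Reachable nodes: 17 of 21 total.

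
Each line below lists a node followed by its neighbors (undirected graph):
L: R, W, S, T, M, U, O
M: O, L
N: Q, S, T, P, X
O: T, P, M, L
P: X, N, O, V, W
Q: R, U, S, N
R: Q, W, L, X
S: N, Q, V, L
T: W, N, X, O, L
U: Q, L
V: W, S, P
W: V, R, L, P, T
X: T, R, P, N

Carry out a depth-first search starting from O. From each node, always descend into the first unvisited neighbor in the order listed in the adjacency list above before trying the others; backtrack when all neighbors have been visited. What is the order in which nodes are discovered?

O T W V S N Q R L M U X P

Visit O
O → T
T → W
W → V
V → S
S → N
N → Q
Q → R
R → L
L → M
L → U
R → X
X → P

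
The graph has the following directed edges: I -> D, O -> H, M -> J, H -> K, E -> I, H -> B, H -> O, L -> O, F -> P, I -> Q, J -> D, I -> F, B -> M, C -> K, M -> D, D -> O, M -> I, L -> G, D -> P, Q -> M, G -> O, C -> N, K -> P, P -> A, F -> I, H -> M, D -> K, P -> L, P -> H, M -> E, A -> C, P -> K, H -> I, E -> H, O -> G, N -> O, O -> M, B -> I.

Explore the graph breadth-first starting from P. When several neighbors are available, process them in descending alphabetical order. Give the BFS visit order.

Visit P; enqueue L, K, H, A → queue [L, K, H, A]
Visit L; enqueue O, G → queue [K, H, A, O, G]
Visit K → queue [H, A, O, G]
Visit H; enqueue M, I, B → queue [A, O, G, M, I, B]
Visit A; enqueue C → queue [O, G, M, I, B, C]
Visit O → queue [G, M, I, B, C]
Visit G → queue [M, I, B, C]
Visit M; enqueue J, E, D → queue [I, B, C, J, E, D]
Visit I; enqueue Q, F → queue [B, C, J, E, D, Q, F]
Visit B → queue [C, J, E, D, Q, F]
Visit C; enqueue N → queue [J, E, D, Q, F, N]
Visit J → queue [E, D, Q, F, N]
Visit E → queue [D, Q, F, N]
Visit D → queue [Q, F, N]
Visit Q → queue [F, N]
Visit F → queue [N]
Visit N → queue []

P, L, K, H, A, O, G, M, I, B, C, J, E, D, Q, F, N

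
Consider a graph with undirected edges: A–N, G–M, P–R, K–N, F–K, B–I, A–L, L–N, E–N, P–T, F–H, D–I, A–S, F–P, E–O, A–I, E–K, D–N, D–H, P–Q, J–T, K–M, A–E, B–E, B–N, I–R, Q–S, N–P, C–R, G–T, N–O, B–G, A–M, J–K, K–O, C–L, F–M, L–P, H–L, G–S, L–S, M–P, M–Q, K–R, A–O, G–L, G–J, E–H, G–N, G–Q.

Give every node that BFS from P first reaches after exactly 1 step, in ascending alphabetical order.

F, L, M, N, Q, R, T

Level 0: P
Level 1: F, L, M, N, Q, R, T
Level 2: A, B, C, D, E, G, H, I, J, K, O, S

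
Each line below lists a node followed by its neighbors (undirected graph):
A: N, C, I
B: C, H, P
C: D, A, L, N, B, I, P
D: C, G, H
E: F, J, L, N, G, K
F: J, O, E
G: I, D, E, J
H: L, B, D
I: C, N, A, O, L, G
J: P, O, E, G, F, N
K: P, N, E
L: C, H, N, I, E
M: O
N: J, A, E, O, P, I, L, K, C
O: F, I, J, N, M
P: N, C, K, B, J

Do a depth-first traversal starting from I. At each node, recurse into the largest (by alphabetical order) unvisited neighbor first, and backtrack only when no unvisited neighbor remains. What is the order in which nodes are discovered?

I O N P K E L H D G J F C B A M

Visit I
I → O
O → N
N → P
P → K
K → E
E → L
L → H
H → D
D → G
G → J
J → F
D → C
C → B
C → A
O → M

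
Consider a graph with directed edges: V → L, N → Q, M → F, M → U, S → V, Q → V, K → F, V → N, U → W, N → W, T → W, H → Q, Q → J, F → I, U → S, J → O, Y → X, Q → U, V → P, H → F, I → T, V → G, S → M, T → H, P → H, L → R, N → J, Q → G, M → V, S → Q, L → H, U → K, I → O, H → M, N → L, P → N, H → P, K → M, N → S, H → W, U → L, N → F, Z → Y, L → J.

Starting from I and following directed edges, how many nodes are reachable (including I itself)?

BFS from I visits: I, O, T, H, W, F, M, P, Q, U, V, N, G, J, K, L, S, R
Reachable nodes: 18 of 21 total.

18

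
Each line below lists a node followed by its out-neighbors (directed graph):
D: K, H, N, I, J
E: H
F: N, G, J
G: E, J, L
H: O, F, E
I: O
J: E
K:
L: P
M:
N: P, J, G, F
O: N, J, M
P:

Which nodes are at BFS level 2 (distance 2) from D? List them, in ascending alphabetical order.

Level 0: D
Level 1: H, I, J, K, N
Level 2: E, F, G, O, P
Level 3: L, M

E, F, G, O, P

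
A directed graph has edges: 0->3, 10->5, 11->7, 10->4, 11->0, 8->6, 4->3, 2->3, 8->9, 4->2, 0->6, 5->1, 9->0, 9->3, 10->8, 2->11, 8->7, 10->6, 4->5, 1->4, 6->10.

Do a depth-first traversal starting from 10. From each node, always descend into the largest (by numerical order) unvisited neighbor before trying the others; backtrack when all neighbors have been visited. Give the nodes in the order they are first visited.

Visit 10
10 → 8
8 → 9
9 → 3
9 → 0
0 → 6
8 → 7
10 → 5
5 → 1
1 → 4
4 → 2
2 → 11

10 8 9 3 0 6 7 5 1 4 2 11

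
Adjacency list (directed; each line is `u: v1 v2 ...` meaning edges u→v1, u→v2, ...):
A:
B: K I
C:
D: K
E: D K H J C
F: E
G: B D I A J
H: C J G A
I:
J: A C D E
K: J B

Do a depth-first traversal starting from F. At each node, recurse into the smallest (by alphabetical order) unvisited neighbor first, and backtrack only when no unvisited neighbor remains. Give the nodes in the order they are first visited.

Visit F
F → E
E → C
E → D
D → K
K → B
B → I
K → J
J → A
E → H
H → G

F, E, C, D, K, B, I, J, A, H, G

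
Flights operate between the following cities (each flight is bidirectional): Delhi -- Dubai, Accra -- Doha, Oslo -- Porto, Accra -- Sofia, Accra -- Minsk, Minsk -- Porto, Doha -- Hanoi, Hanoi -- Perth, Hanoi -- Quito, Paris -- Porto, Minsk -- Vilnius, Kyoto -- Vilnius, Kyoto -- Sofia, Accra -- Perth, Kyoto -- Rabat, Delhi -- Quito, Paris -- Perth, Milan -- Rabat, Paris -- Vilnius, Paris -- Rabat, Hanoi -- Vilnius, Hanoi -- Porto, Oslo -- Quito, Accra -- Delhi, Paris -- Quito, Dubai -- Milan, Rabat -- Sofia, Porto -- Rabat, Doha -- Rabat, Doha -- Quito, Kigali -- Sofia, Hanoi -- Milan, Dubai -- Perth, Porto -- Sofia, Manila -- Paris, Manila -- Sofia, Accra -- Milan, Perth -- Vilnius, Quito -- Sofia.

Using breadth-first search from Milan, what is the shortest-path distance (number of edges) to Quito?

2

Level 0: Milan
Level 1: Accra, Dubai, Hanoi, Rabat
Level 2: Delhi, Doha, Kyoto, Minsk, Paris, Perth, Porto, Quito, Sofia, Vilnius
Level 3: Kigali, Manila, Oslo
Quito first appears at level 2.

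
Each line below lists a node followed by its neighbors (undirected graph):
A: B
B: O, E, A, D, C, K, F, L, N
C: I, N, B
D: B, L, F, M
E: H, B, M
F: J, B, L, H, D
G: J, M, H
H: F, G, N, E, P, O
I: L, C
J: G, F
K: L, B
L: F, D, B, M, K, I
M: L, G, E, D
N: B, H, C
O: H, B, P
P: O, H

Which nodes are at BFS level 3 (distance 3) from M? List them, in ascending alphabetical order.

A, C, N, O, P

Level 0: M
Level 1: D, E, G, L
Level 2: B, F, H, I, J, K
Level 3: A, C, N, O, P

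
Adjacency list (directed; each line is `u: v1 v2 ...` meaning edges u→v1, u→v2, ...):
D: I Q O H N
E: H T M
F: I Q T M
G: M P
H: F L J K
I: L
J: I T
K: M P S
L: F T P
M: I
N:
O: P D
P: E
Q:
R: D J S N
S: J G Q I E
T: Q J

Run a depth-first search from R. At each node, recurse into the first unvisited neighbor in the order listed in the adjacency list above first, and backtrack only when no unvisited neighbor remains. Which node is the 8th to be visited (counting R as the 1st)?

Visit R
R → D
D → I
I → L
L → F
F → Q
F → T
T → J
F → M
L → P
P → E
E → H
H → K
K → S
S → G
D → O
D → N

Visit order: R, D, I, L, F, Q, T, J, M, P, E, H, K, S, G, O, N

J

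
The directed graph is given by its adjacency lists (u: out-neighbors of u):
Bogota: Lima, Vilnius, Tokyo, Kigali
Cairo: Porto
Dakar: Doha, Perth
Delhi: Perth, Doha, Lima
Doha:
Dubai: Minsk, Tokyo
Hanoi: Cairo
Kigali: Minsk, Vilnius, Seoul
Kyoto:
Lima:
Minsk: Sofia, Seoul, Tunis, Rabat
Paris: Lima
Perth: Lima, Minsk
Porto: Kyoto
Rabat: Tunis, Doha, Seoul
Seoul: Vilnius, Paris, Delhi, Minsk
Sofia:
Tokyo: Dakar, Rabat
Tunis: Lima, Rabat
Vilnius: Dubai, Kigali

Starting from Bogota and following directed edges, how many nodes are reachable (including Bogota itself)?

BFS from Bogota visits: Bogota, Lima, Vilnius, Tokyo, Kigali, Dubai, Dakar, Rabat, Minsk, Seoul, Doha, Perth, Tunis, Sofia, Paris, Delhi
Reachable nodes: 16 of 20 total.

16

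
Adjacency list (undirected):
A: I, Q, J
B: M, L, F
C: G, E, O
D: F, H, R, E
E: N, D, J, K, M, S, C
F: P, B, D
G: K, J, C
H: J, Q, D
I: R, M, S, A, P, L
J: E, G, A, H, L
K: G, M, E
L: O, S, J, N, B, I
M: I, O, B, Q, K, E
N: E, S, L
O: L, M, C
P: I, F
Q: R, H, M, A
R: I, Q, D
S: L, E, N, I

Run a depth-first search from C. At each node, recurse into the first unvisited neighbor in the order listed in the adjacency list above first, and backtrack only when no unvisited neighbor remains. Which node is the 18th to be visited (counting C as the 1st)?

D

Visit C
C → G
G → K
K → M
M → I
I → R
R → Q
Q → H
H → J
J → E
E → N
N → S
S → L
L → O
L → B
B → F
F → P
F → D
J → A

Visit order: C, G, K, M, I, R, Q, H, J, E, N, S, L, O, B, F, P, D, A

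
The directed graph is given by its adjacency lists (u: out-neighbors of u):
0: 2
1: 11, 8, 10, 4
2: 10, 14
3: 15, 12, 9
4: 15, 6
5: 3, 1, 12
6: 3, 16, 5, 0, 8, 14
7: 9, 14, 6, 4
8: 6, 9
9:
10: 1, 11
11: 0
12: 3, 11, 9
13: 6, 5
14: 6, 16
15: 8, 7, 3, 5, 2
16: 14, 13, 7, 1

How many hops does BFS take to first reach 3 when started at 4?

Level 0: 4
Level 1: 6, 15
Level 2: 0, 2, 3, 5, 7, 8, 14, 16
Level 3: 1, 9, 10, 12, 13
Level 4: 11
3 first appears at level 2.

2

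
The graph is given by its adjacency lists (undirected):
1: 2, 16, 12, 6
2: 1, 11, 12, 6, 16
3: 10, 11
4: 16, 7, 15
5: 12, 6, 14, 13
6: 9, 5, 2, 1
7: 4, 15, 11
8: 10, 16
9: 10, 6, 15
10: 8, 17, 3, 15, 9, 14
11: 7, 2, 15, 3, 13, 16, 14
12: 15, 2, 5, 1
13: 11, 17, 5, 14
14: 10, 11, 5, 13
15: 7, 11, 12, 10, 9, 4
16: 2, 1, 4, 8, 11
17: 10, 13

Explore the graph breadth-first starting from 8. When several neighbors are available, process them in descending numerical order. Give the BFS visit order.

Visit 8; enqueue 16, 10 → queue [16, 10]
Visit 16; enqueue 11, 4, 2, 1 → queue [10, 11, 4, 2, 1]
Visit 10; enqueue 17, 15, 14, 9, 3 → queue [11, 4, 2, 1, 17, 15, 14, 9, 3]
Visit 11; enqueue 13, 7 → queue [4, 2, 1, 17, 15, 14, 9, 3, 13, 7]
Visit 4 → queue [2, 1, 17, 15, 14, 9, 3, 13, 7]
Visit 2; enqueue 12, 6 → queue [1, 17, 15, 14, 9, 3, 13, 7, 12, 6]
Visit 1 → queue [17, 15, 14, 9, 3, 13, 7, 12, 6]
Visit 17 → queue [15, 14, 9, 3, 13, 7, 12, 6]
Visit 15 → queue [14, 9, 3, 13, 7, 12, 6]
Visit 14; enqueue 5 → queue [9, 3, 13, 7, 12, 6, 5]
Visit 9 → queue [3, 13, 7, 12, 6, 5]
Visit 3 → queue [13, 7, 12, 6, 5]
Visit 13 → queue [7, 12, 6, 5]
Visit 7 → queue [12, 6, 5]
Visit 12 → queue [6, 5]
Visit 6 → queue [5]
Visit 5 → queue []

8 -> 16 -> 10 -> 11 -> 4 -> 2 -> 1 -> 17 -> 15 -> 14 -> 9 -> 3 -> 13 -> 7 -> 12 -> 6 -> 5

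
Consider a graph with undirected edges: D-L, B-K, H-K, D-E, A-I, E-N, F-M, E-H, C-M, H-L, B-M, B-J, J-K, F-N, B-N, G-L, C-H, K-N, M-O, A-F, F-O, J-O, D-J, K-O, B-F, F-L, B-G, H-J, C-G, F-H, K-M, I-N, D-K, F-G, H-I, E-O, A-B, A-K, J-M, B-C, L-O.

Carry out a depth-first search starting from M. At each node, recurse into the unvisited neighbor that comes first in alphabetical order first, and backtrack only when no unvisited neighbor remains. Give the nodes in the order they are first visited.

M, B, A, F, G, C, H, E, D, J, K, N, I, O, L

Visit M
M → B
B → A
A → F
F → G
G → C
C → H
H → E
E → D
D → J
J → K
K → N
N → I
K → O
O → L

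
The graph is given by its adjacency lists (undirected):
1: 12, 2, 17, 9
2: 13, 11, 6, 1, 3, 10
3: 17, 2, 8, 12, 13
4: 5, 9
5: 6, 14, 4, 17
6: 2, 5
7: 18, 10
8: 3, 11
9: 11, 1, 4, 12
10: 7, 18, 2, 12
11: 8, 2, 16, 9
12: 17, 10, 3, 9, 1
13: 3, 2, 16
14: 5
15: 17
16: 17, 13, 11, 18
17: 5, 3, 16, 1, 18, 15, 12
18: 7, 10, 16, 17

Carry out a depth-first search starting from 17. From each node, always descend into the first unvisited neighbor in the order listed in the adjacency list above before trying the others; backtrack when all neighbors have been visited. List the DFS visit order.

17 5 6 2 13 3 8 11 16 18 7 10 12 9 1 4 14 15

Visit 17
17 → 5
5 → 6
6 → 2
2 → 13
13 → 3
3 → 8
8 → 11
11 → 16
16 → 18
18 → 7
7 → 10
10 → 12
12 → 9
9 → 1
9 → 4
5 → 14
17 → 15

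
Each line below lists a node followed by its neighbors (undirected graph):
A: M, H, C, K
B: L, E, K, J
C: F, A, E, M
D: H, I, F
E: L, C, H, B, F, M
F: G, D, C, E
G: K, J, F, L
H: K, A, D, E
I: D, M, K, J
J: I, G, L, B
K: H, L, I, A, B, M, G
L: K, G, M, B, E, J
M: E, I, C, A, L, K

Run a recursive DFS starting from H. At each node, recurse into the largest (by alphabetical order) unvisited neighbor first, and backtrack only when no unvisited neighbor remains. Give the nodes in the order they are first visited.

H -> K -> M -> L -> J -> I -> D -> F -> G -> E -> C -> A -> B

Visit H
H → K
K → M
M → L
L → J
J → I
I → D
D → F
F → G
F → E
E → C
C → A
E → B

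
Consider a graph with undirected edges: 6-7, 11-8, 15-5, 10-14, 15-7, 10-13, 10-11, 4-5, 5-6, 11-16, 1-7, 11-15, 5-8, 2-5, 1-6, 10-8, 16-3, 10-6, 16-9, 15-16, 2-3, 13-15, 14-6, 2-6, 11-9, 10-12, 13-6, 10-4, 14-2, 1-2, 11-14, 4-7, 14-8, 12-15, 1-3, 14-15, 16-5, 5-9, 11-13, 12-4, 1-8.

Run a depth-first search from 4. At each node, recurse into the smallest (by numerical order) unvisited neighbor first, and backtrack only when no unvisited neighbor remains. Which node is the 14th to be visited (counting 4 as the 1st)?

12

Visit 4
4 → 5
5 → 2
2 → 1
1 → 3
3 → 16
16 → 9
9 → 11
11 → 8
8 → 10
10 → 6
6 → 7
7 → 15
15 → 12
15 → 13
15 → 14

Visit order: 4, 5, 2, 1, 3, 16, 9, 11, 8, 10, 6, 7, 15, 12, 13, 14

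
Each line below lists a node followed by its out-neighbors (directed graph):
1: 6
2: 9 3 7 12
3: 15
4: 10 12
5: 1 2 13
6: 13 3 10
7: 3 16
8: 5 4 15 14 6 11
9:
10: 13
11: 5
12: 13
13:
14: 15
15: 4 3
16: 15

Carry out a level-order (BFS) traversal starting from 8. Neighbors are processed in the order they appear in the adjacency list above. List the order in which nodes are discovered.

Visit 8; enqueue 5, 4, 15, 14, 6, 11 → queue [5, 4, 15, 14, 6, 11]
Visit 5; enqueue 1, 2, 13 → queue [4, 15, 14, 6, 11, 1, 2, 13]
Visit 4; enqueue 10, 12 → queue [15, 14, 6, 11, 1, 2, 13, 10, 12]
Visit 15; enqueue 3 → queue [14, 6, 11, 1, 2, 13, 10, 12, 3]
Visit 14 → queue [6, 11, 1, 2, 13, 10, 12, 3]
Visit 6 → queue [11, 1, 2, 13, 10, 12, 3]
Visit 11 → queue [1, 2, 13, 10, 12, 3]
Visit 1 → queue [2, 13, 10, 12, 3]
Visit 2; enqueue 9, 7 → queue [13, 10, 12, 3, 9, 7]
Visit 13 → queue [10, 12, 3, 9, 7]
Visit 10 → queue [12, 3, 9, 7]
Visit 12 → queue [3, 9, 7]
Visit 3 → queue [9, 7]
Visit 9 → queue [7]
Visit 7; enqueue 16 → queue [16]
Visit 16 → queue []

8 -> 5 -> 4 -> 15 -> 14 -> 6 -> 11 -> 1 -> 2 -> 13 -> 10 -> 12 -> 3 -> 9 -> 7 -> 16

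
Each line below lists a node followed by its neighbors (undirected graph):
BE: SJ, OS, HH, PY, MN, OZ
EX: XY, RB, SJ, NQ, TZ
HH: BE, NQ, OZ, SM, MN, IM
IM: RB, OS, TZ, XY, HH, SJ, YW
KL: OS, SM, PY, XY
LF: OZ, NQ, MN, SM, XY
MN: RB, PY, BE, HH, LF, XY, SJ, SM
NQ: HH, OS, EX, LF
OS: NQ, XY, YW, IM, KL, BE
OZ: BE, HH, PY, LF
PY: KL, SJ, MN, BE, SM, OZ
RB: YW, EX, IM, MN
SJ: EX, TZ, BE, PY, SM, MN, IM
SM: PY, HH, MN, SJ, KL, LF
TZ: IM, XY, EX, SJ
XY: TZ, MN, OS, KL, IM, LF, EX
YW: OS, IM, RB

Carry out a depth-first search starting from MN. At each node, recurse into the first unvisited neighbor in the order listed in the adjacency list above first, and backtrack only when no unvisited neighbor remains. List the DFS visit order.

Visit MN
MN → RB
RB → YW
YW → OS
OS → NQ
NQ → HH
HH → BE
BE → SJ
SJ → EX
EX → XY
XY → TZ
TZ → IM
XY → KL
KL → SM
SM → PY
PY → OZ
OZ → LF

MN, RB, YW, OS, NQ, HH, BE, SJ, EX, XY, TZ, IM, KL, SM, PY, OZ, LF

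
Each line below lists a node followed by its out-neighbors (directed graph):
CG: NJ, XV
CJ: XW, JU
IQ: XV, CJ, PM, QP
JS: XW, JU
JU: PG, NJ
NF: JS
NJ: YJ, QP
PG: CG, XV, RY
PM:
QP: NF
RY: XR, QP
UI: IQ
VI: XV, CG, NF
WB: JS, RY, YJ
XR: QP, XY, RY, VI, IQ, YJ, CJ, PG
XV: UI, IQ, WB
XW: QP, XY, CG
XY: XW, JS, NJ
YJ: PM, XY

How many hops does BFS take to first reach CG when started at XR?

2

Level 0: XR
Level 1: CJ, IQ, PG, QP, RY, VI, XY, YJ
Level 2: CG, JS, JU, NF, NJ, PM, XV, XW
Level 3: UI, WB
CG first appears at level 2.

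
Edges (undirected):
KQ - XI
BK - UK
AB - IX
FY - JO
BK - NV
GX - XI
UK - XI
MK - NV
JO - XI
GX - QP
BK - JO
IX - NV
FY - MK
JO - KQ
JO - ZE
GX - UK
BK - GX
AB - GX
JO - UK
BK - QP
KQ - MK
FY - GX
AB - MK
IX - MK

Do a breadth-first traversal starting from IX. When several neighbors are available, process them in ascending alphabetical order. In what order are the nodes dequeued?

IX → AB → MK → NV → GX → FY → KQ → BK → QP → UK → XI → JO → ZE

Visit IX; enqueue AB, MK, NV → queue [AB, MK, NV]
Visit AB; enqueue GX → queue [MK, NV, GX]
Visit MK; enqueue FY, KQ → queue [NV, GX, FY, KQ]
Visit NV; enqueue BK → queue [GX, FY, KQ, BK]
Visit GX; enqueue QP, UK, XI → queue [FY, KQ, BK, QP, UK, XI]
Visit FY; enqueue JO → queue [KQ, BK, QP, UK, XI, JO]
Visit KQ → queue [BK, QP, UK, XI, JO]
Visit BK → queue [QP, UK, XI, JO]
Visit QP → queue [UK, XI, JO]
Visit UK → queue [XI, JO]
Visit XI → queue [JO]
Visit JO; enqueue ZE → queue [ZE]
Visit ZE → queue []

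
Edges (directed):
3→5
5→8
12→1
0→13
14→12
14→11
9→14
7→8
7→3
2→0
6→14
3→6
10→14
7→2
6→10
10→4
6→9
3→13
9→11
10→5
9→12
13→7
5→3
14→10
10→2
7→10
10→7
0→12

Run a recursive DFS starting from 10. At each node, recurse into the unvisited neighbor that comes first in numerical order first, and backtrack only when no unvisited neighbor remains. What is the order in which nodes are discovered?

10 2 0 12 1 13 7 3 5 8 6 9 11 14 4

Visit 10
10 → 2
2 → 0
0 → 12
12 → 1
0 → 13
13 → 7
7 → 3
3 → 5
5 → 8
3 → 6
6 → 9
9 → 11
9 → 14
10 → 4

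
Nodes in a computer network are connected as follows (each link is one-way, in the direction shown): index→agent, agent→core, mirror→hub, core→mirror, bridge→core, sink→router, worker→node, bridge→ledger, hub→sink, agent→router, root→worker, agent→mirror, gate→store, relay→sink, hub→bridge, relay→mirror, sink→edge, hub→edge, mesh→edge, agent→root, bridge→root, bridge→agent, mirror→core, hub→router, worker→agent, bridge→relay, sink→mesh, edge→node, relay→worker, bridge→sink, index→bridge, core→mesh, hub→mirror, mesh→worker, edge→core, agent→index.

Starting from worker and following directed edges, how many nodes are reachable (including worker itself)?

15

BFS from worker visits: worker, agent, node, core, index, mirror, root, router, mesh, bridge, hub, edge, ledger, relay, sink
Reachable nodes: 15 of 17 total.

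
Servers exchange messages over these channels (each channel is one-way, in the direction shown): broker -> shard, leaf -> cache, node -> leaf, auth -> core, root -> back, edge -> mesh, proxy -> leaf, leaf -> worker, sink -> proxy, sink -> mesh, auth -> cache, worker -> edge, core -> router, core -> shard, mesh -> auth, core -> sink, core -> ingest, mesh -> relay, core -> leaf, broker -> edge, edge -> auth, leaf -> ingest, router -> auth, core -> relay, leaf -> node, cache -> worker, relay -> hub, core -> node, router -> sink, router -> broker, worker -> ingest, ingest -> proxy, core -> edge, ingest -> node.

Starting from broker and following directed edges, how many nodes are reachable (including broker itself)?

BFS from broker visits: broker, edge, shard, auth, mesh, cache, core, relay, worker, ingest, leaf, node, router, sink, hub, proxy
Reachable nodes: 16 of 18 total.

16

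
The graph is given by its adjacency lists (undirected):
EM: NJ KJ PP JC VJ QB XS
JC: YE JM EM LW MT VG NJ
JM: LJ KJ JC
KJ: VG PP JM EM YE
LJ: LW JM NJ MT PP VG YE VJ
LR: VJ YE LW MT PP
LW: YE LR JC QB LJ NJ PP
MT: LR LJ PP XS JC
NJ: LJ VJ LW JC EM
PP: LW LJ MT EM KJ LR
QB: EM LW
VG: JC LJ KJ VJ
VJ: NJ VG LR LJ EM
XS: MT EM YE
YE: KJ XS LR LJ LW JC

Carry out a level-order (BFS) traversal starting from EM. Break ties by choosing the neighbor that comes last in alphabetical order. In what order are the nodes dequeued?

EM -> XS -> VJ -> QB -> PP -> NJ -> KJ -> JC -> YE -> MT -> VG -> LR -> LJ -> LW -> JM

Visit EM; enqueue XS, VJ, QB, PP, NJ, KJ, JC → queue [XS, VJ, QB, PP, NJ, KJ, JC]
Visit XS; enqueue YE, MT → queue [VJ, QB, PP, NJ, KJ, JC, YE, MT]
Visit VJ; enqueue VG, LR, LJ → queue [QB, PP, NJ, KJ, JC, YE, MT, VG, LR, LJ]
Visit QB; enqueue LW → queue [PP, NJ, KJ, JC, YE, MT, VG, LR, LJ, LW]
Visit PP → queue [NJ, KJ, JC, YE, MT, VG, LR, LJ, LW]
Visit NJ → queue [KJ, JC, YE, MT, VG, LR, LJ, LW]
Visit KJ; enqueue JM → queue [JC, YE, MT, VG, LR, LJ, LW, JM]
Visit JC → queue [YE, MT, VG, LR, LJ, LW, JM]
Visit YE → queue [MT, VG, LR, LJ, LW, JM]
Visit MT → queue [VG, LR, LJ, LW, JM]
Visit VG → queue [LR, LJ, LW, JM]
Visit LR → queue [LJ, LW, JM]
Visit LJ → queue [LW, JM]
Visit LW → queue [JM]
Visit JM → queue []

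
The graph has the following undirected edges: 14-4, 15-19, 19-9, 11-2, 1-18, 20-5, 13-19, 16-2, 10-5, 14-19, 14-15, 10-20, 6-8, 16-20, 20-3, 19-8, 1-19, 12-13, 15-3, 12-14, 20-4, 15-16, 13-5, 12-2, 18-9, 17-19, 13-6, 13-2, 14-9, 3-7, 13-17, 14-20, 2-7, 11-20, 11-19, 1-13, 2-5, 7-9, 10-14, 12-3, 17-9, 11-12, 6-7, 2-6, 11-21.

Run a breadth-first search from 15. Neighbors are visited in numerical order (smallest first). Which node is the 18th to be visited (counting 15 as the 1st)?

Visit 15; enqueue 3, 14, 16, 19 → queue [3, 14, 16, 19]
Visit 3; enqueue 7, 12, 20 → queue [14, 16, 19, 7, 12, 20]
Visit 14; enqueue 4, 9, 10 → queue [16, 19, 7, 12, 20, 4, 9, 10]
Visit 16; enqueue 2 → queue [19, 7, 12, 20, 4, 9, 10, 2]
Visit 19; enqueue 1, 8, 11, 13, 17 → queue [7, 12, 20, 4, 9, 10, 2, 1, 8, 11, 13, 17]
Visit 7; enqueue 6 → queue [12, 20, 4, 9, 10, 2, 1, 8, 11, 13, 17, 6]
Visit 12 → queue [20, 4, 9, 10, 2, 1, 8, 11, 13, 17, 6]
Visit 20; enqueue 5 → queue [4, 9, 10, 2, 1, 8, 11, 13, 17, 6, 5]
Visit 4 → queue [9, 10, 2, 1, 8, 11, 13, 17, 6, 5]
Visit 9; enqueue 18 → queue [10, 2, 1, 8, 11, 13, 17, 6, 5, 18]
Visit 10 → queue [2, 1, 8, 11, 13, 17, 6, 5, 18]
Visit 2 → queue [1, 8, 11, 13, 17, 6, 5, 18]
Visit 1 → queue [8, 11, 13, 17, 6, 5, 18]
Visit 8 → queue [11, 13, 17, 6, 5, 18]
Visit 11; enqueue 21 → queue [13, 17, 6, 5, 18, 21]
Visit 13 → queue [17, 6, 5, 18, 21]
Visit 17 → queue [6, 5, 18, 21]
Visit 6 → queue [5, 18, 21]
Visit 5 → queue [18, 21]
Visit 18 → queue [21]
Visit 21 → queue []

Visit order: 15, 3, 14, 16, 19, 7, 12, 20, 4, 9, 10, 2, 1, 8, 11, 13, 17, 6, 5, 18, 21

6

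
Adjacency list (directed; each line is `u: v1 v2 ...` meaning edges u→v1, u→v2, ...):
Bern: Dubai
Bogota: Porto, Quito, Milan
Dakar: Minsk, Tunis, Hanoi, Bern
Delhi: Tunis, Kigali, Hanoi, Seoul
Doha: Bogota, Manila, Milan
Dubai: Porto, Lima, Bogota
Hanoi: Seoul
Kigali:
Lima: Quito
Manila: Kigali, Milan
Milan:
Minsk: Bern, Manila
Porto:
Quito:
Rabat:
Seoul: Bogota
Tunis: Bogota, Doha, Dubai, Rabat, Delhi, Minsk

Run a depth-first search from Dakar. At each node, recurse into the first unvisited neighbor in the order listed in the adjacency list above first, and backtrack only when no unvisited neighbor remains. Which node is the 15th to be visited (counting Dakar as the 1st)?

Delhi

Visit Dakar
Dakar → Minsk
Minsk → Bern
Bern → Dubai
Dubai → Porto
Dubai → Lima
Lima → Quito
Dubai → Bogota
Bogota → Milan
Minsk → Manila
Manila → Kigali
Dakar → Tunis
Tunis → Doha
Tunis → Rabat
Tunis → Delhi
Delhi → Hanoi
Hanoi → Seoul

Visit order: Dakar, Minsk, Bern, Dubai, Porto, Lima, Quito, Bogota, Milan, Manila, Kigali, Tunis, Doha, Rabat, Delhi, Hanoi, Seoul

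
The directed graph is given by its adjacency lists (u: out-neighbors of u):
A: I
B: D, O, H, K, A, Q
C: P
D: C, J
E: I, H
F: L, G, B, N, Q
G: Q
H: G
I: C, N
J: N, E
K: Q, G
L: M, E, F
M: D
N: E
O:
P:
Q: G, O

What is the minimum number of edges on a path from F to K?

Level 0: F
Level 1: B, G, L, N, Q
Level 2: A, D, E, H, K, M, O
Level 3: C, I, J
Level 4: P
K first appears at level 2.

2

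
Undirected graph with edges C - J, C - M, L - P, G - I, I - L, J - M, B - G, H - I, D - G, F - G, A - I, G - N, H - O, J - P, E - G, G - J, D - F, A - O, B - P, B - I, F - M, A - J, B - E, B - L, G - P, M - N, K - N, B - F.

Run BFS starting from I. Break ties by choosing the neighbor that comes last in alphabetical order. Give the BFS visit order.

Visit I; enqueue L, H, G, B, A → queue [L, H, G, B, A]
Visit L; enqueue P → queue [H, G, B, A, P]
Visit H; enqueue O → queue [G, B, A, P, O]
Visit G; enqueue N, J, F, E, D → queue [B, A, P, O, N, J, F, E, D]
Visit B → queue [A, P, O, N, J, F, E, D]
Visit A → queue [P, O, N, J, F, E, D]
Visit P → queue [O, N, J, F, E, D]
Visit O → queue [N, J, F, E, D]
Visit N; enqueue M, K → queue [J, F, E, D, M, K]
Visit J; enqueue C → queue [F, E, D, M, K, C]
Visit F → queue [E, D, M, K, C]
Visit E → queue [D, M, K, C]
Visit D → queue [M, K, C]
Visit M → queue [K, C]
Visit K → queue [C]
Visit C → queue []

I, L, H, G, B, A, P, O, N, J, F, E, D, M, K, C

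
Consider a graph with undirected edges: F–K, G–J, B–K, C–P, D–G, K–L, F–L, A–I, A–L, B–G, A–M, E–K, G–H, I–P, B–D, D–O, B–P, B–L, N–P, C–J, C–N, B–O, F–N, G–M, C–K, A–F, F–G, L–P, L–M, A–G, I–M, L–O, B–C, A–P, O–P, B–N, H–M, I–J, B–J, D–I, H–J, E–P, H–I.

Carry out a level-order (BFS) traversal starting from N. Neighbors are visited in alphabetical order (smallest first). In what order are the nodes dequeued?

N -> B -> C -> F -> P -> D -> G -> J -> K -> L -> O -> A -> E -> I -> H -> M

Visit N; enqueue B, C, F, P → queue [B, C, F, P]
Visit B; enqueue D, G, J, K, L, O → queue [C, F, P, D, G, J, K, L, O]
Visit C → queue [F, P, D, G, J, K, L, O]
Visit F; enqueue A → queue [P, D, G, J, K, L, O, A]
Visit P; enqueue E, I → queue [D, G, J, K, L, O, A, E, I]
Visit D → queue [G, J, K, L, O, A, E, I]
Visit G; enqueue H, M → queue [J, K, L, O, A, E, I, H, M]
Visit J → queue [K, L, O, A, E, I, H, M]
Visit K → queue [L, O, A, E, I, H, M]
Visit L → queue [O, A, E, I, H, M]
Visit O → queue [A, E, I, H, M]
Visit A → queue [E, I, H, M]
Visit E → queue [I, H, M]
Visit I → queue [H, M]
Visit H → queue [M]
Visit M → queue []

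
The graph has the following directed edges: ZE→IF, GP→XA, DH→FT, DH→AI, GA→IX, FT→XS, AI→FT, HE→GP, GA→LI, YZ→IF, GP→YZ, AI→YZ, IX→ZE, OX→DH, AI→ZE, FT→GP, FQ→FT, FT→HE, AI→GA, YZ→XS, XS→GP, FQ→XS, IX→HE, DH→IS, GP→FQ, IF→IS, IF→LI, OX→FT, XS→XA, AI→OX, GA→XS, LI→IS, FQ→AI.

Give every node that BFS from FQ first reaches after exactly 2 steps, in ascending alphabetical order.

Level 0: FQ
Level 1: AI, FT, XS
Level 2: GA, GP, HE, OX, XA, YZ, ZE
Level 3: DH, IF, IX, LI
Level 4: IS

GA, GP, HE, OX, XA, YZ, ZE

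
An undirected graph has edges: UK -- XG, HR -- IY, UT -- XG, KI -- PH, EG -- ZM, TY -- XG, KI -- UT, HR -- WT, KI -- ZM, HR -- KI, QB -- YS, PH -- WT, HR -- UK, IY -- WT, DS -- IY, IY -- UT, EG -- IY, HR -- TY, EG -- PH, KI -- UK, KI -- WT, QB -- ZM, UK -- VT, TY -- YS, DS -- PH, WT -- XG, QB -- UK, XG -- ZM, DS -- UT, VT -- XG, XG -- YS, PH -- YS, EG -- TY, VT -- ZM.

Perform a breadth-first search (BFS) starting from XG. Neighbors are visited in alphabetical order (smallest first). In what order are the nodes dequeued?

Visit XG; enqueue TY, UK, UT, VT, WT, YS, ZM → queue [TY, UK, UT, VT, WT, YS, ZM]
Visit TY; enqueue EG, HR → queue [UK, UT, VT, WT, YS, ZM, EG, HR]
Visit UK; enqueue KI, QB → queue [UT, VT, WT, YS, ZM, EG, HR, KI, QB]
Visit UT; enqueue DS, IY → queue [VT, WT, YS, ZM, EG, HR, KI, QB, DS, IY]
Visit VT → queue [WT, YS, ZM, EG, HR, KI, QB, DS, IY]
Visit WT; enqueue PH → queue [YS, ZM, EG, HR, KI, QB, DS, IY, PH]
Visit YS → queue [ZM, EG, HR, KI, QB, DS, IY, PH]
Visit ZM → queue [EG, HR, KI, QB, DS, IY, PH]
Visit EG → queue [HR, KI, QB, DS, IY, PH]
Visit HR → queue [KI, QB, DS, IY, PH]
Visit KI → queue [QB, DS, IY, PH]
Visit QB → queue [DS, IY, PH]
Visit DS → queue [IY, PH]
Visit IY → queue [PH]
Visit PH → queue []

XG → TY → UK → UT → VT → WT → YS → ZM → EG → HR → KI → QB → DS → IY → PH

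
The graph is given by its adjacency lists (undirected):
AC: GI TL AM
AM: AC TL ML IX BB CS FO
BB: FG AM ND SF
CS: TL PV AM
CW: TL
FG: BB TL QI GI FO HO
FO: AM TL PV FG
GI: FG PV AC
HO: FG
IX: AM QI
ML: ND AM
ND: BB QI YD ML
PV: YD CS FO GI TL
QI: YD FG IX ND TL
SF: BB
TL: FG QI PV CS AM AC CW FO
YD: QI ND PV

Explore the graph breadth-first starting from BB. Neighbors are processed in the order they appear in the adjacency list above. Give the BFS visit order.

Visit BB; enqueue FG, AM, ND, SF → queue [FG, AM, ND, SF]
Visit FG; enqueue TL, QI, GI, FO, HO → queue [AM, ND, SF, TL, QI, GI, FO, HO]
Visit AM; enqueue AC, ML, IX, CS → queue [ND, SF, TL, QI, GI, FO, HO, AC, ML, IX, CS]
Visit ND; enqueue YD → queue [SF, TL, QI, GI, FO, HO, AC, ML, IX, CS, YD]
Visit SF → queue [TL, QI, GI, FO, HO, AC, ML, IX, CS, YD]
Visit TL; enqueue PV, CW → queue [QI, GI, FO, HO, AC, ML, IX, CS, YD, PV, CW]
Visit QI → queue [GI, FO, HO, AC, ML, IX, CS, YD, PV, CW]
Visit GI → queue [FO, HO, AC, ML, IX, CS, YD, PV, CW]
Visit FO → queue [HO, AC, ML, IX, CS, YD, PV, CW]
Visit HO → queue [AC, ML, IX, CS, YD, PV, CW]
Visit AC → queue [ML, IX, CS, YD, PV, CW]
Visit ML → queue [IX, CS, YD, PV, CW]
Visit IX → queue [CS, YD, PV, CW]
Visit CS → queue [YD, PV, CW]
Visit YD → queue [PV, CW]
Visit PV → queue [CW]
Visit CW → queue []

BB FG AM ND SF TL QI GI FO HO AC ML IX CS YD PV CW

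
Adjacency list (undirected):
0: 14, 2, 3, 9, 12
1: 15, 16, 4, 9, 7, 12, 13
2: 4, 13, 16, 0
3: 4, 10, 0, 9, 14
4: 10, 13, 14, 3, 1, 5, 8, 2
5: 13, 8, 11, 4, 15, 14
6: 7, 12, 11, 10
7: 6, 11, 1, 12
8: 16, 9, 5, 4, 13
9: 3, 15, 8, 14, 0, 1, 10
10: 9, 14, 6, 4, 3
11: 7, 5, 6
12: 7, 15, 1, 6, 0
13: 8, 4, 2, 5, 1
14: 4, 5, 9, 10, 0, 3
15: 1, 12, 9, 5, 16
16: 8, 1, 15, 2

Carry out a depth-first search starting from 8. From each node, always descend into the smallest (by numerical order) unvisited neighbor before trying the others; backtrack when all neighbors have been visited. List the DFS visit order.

Visit 8
8 → 4
4 → 1
1 → 7
7 → 6
6 → 10
10 → 3
3 → 0
0 → 2
2 → 13
13 → 5
5 → 11
5 → 14
14 → 9
9 → 15
15 → 12
15 → 16

8 → 4 → 1 → 7 → 6 → 10 → 3 → 0 → 2 → 13 → 5 → 11 → 14 → 9 → 15 → 12 → 16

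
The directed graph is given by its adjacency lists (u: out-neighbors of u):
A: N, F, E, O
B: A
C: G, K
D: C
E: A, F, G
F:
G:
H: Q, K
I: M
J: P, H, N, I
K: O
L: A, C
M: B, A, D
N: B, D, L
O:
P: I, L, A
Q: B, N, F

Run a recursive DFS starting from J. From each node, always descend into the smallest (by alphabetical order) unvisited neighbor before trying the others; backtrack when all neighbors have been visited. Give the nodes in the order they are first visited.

J, H, K, O, Q, B, A, E, F, G, N, D, C, L, I, M, P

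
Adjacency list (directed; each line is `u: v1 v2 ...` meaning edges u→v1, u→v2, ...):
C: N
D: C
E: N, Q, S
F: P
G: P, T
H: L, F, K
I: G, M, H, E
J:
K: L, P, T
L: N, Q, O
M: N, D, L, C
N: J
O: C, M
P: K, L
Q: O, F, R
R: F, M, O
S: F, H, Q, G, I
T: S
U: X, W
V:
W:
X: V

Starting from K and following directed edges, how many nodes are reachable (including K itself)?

18

BFS from K visits: K, L, P, T, N, Q, O, S, J, F, R, C, M, H, G, I, D, E
Reachable nodes: 18 of 22 total.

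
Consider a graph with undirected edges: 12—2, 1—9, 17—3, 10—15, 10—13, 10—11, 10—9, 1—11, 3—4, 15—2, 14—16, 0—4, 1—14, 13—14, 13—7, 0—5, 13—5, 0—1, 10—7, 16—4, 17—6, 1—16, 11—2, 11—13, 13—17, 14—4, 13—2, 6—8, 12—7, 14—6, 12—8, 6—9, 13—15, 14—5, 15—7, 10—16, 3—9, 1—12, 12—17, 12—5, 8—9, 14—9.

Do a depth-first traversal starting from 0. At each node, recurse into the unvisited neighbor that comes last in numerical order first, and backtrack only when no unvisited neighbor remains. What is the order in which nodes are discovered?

Visit 0
0 → 5
5 → 14
14 → 16
16 → 10
10 → 15
15 → 13
13 → 17
17 → 12
12 → 8
8 → 9
9 → 6
9 → 3
3 → 4
9 → 1
1 → 11
11 → 2
12 → 7

0 5 14 16 10 15 13 17 12 8 9 6 3 4 1 11 2 7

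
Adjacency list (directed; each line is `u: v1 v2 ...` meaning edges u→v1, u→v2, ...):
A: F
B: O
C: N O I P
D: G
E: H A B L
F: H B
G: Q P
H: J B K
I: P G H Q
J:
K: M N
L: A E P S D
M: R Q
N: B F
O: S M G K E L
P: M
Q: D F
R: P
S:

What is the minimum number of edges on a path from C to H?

2

Level 0: C
Level 1: I, N, O, P
Level 2: B, E, F, G, H, K, L, M, Q, S
Level 3: A, D, J, R
H first appears at level 2.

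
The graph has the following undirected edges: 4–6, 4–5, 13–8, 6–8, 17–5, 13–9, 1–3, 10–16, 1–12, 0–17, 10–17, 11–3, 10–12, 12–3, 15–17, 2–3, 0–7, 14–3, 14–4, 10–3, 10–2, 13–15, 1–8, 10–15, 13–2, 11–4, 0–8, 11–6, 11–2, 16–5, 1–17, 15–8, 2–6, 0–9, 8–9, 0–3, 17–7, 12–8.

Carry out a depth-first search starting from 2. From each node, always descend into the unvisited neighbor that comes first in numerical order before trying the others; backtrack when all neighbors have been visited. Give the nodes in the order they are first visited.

Visit 2
2 → 3
3 → 0
0 → 7
7 → 17
17 → 1
1 → 8
8 → 6
6 → 4
4 → 5
5 → 16
16 → 10
10 → 12
10 → 15
15 → 13
13 → 9
4 → 11
4 → 14

2 3 0 7 17 1 8 6 4 5 16 10 12 15 13 9 11 14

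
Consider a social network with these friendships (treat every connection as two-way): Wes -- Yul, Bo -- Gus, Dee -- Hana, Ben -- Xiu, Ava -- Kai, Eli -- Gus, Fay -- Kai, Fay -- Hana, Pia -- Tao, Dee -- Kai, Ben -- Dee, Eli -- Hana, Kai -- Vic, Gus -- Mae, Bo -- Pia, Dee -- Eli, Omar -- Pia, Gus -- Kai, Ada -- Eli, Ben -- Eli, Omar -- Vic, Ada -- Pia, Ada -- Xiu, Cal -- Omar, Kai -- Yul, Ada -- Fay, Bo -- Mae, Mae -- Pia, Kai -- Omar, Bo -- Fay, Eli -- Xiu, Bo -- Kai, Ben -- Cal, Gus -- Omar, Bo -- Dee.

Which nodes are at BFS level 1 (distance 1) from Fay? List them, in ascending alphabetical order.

Ada, Bo, Hana, Kai

Level 0: Fay
Level 1: Ada, Bo, Hana, Kai
Level 2: Ava, Dee, Eli, Gus, Mae, Omar, Pia, Vic, Xiu, Yul
Level 3: Ben, Cal, Tao, Wes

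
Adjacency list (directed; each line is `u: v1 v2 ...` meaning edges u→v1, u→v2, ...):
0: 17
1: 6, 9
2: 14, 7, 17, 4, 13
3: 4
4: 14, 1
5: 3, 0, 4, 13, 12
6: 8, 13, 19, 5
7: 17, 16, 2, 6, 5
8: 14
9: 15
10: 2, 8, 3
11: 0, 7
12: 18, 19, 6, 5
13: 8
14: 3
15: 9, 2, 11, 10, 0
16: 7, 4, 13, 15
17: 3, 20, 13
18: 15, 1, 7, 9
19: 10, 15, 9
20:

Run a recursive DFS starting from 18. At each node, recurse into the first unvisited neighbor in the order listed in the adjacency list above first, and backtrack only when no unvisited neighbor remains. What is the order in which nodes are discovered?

18 -> 15 -> 9 -> 2 -> 14 -> 3 -> 4 -> 1 -> 6 -> 8 -> 13 -> 19 -> 10 -> 5 -> 0 -> 17 -> 20 -> 12 -> 7 -> 16 -> 11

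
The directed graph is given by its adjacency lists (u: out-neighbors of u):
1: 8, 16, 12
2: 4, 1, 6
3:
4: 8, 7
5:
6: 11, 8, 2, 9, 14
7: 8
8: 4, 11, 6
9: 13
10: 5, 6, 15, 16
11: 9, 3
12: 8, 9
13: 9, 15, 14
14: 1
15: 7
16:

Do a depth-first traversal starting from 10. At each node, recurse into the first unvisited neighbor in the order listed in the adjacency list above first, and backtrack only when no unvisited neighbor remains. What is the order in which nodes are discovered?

Visit 10
10 → 5
10 → 6
6 → 11
11 → 9
9 → 13
13 → 15
15 → 7
7 → 8
8 → 4
13 → 14
14 → 1
1 → 16
1 → 12
11 → 3
6 → 2

10, 5, 6, 11, 9, 13, 15, 7, 8, 4, 14, 1, 16, 12, 3, 2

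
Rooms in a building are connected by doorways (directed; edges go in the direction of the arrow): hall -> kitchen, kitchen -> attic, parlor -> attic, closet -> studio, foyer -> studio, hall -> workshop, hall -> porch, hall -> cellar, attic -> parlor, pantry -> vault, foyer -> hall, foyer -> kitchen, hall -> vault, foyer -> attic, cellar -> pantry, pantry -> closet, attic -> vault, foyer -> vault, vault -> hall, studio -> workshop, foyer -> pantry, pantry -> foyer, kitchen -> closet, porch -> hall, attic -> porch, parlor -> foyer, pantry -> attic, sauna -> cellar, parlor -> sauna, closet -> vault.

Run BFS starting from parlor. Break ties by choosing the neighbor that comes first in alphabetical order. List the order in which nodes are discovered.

parlor, attic, foyer, sauna, porch, vault, hall, kitchen, pantry, studio, cellar, workshop, closet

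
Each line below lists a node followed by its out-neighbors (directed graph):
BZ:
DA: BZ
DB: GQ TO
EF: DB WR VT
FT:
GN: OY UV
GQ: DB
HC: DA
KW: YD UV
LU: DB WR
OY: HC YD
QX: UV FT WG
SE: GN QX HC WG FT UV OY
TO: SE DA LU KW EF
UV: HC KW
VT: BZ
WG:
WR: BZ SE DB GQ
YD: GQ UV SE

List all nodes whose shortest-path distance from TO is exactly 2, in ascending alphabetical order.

BZ, DB, FT, GN, HC, OY, QX, UV, VT, WG, WR, YD

Level 0: TO
Level 1: DA, EF, KW, LU, SE
Level 2: BZ, DB, FT, GN, HC, OY, QX, UV, VT, WG, WR, YD
Level 3: GQ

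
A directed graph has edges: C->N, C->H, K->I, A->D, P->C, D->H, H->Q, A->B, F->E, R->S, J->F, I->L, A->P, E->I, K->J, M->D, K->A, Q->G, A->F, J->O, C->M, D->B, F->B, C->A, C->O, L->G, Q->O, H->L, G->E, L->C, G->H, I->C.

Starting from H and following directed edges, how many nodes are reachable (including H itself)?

BFS from H visits: H, L, Q, C, G, O, A, M, N, E, B, D, F, P, I
Reachable nodes: 15 of 19 total.

15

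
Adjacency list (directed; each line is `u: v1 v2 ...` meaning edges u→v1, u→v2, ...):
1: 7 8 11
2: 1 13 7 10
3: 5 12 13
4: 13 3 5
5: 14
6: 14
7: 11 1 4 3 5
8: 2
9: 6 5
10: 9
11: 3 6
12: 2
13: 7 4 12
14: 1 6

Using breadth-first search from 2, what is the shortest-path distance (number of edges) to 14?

Level 0: 2
Level 1: 1, 7, 10, 13
Level 2: 3, 4, 5, 8, 9, 11, 12
Level 3: 6, 14
14 first appears at level 3.

3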